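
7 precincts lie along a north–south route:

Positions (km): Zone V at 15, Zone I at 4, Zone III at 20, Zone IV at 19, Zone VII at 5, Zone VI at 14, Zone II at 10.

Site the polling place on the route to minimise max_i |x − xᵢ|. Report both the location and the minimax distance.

The 1-center on a line is the midpoint of the two extreme points: leftmost at 4, rightmost at 20.
Optimal location = (4 + 20)/2 = 12; maximum distance = (20 − 4)/2 = 8.

location 12, max distance 8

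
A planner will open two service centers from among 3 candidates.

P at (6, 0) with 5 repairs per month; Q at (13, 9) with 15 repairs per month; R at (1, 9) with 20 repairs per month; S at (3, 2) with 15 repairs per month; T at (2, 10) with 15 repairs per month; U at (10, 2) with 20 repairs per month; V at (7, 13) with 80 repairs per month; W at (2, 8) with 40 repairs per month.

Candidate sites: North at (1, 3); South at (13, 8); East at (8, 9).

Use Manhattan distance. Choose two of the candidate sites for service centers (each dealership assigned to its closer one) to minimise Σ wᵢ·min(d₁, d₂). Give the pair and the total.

{North, East}, total 1205

Evaluate every pair (each demand assigned to the nearer of the two):
  {North, East}: total = 1205
  {South, East}: total = 1355
  {North, South}: total = 1640
Best pair: {North, East} with total 1205.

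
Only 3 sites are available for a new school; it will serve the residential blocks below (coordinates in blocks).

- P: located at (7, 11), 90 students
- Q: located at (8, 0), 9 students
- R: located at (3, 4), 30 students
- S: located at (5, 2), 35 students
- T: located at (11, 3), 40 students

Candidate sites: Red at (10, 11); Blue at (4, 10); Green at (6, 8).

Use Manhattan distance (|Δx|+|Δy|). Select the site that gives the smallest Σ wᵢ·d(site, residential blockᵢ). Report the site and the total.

Total weighted distance at each candidate:
  Red (10, 11): total = 1657
  Blue (4, 10): total = 1571
  Green (6, 8): total = 1305
Minimum is at Green with total 1305 blocks.

Green, total 1305 blocks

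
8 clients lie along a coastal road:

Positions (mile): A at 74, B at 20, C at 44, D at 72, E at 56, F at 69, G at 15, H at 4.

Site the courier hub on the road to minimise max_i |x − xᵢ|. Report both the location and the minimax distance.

location 39, max distance 35

The 1-center on a line is the midpoint of the two extreme points: leftmost at 4, rightmost at 74.
Optimal location = (4 + 74)/2 = 39; maximum distance = (74 − 4)/2 = 35.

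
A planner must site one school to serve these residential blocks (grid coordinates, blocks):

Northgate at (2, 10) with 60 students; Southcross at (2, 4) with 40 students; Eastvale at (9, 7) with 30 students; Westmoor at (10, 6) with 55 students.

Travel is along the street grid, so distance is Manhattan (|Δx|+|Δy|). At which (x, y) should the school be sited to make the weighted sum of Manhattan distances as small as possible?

Manhattan distance separates: Σwᵢ(|x−xᵢ|+|y−yᵢ|) = Σwᵢ|x−xᵢ| + Σwᵢ|y−yᵢ|, so x and y are optimised independently as 1-D weighted medians.
Total weight W = 185; half = 92.5.
x-coordinate, sorted with cumulative weight:
  x=2 (Northgate, w=60) cum 60
  x=2 (Southcross, w=40) cum 100  ← median
  x=9 (Eastvale, w=30) cum 130
  x=10 (Westmoor, w=55) cum 185
⇒ x* = 2
y-coordinate, sorted with cumulative weight:
  y=4 (Southcross, w=40) cum 40
  y=6 (Westmoor, w=55) cum 95  ← median
  y=7 (Eastvale, w=30) cum 125
  y=10 (Northgate, w=60) cum 185
⇒ y* = 6

(2, 6)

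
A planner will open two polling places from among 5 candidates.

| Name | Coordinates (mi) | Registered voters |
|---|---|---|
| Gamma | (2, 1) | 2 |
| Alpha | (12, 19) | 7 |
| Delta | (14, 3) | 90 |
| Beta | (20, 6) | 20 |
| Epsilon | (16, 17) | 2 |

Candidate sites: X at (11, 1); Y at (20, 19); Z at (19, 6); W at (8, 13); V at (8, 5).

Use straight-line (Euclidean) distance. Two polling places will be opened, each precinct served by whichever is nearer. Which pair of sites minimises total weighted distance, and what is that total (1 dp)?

Evaluate every pair (each demand assigned to the nearer of the two):
  {X, Z}: total = 488.7
  {X, Y}: total = 613.4
  {X, W}: total = 616.8
  {Z, W}: total = 640.0
  {Y, Z}: total = 645.2
  {X, V}: total = 675.6
  {Z, V}: total = 683.9
  {Y, V}: total = 889.4
  {W, V}: total = 892.8
  {Y, W}: total = 1395.8
Best pair: {X, Z} with total 488.7.

{X, Z}, total 488.7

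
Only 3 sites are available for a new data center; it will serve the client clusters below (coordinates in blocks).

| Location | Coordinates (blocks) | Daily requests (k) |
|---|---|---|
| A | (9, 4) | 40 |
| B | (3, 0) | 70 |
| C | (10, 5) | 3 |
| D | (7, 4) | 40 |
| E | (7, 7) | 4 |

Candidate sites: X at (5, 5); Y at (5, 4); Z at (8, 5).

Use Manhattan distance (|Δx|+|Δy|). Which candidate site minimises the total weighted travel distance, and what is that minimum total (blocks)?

Y, total 698 blocks

Total weighted distance at each candidate:
  X (5, 5): total = 841
  Y (5, 4): total = 698
  Z (8, 5): total = 878
Minimum is at Y with total 698 blocks.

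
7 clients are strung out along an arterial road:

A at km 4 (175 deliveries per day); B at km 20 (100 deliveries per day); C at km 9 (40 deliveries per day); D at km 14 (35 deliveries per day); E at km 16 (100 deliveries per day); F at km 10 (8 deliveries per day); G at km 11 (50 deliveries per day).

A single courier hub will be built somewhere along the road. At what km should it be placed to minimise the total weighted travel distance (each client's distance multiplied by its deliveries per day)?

For a sum of weighted absolute distances on a line, the optimum is the weighted median (not the mean). Total weight W = 508; half-weight = 254.
Sort by position and accumulate weight:
  km 4 (A, w=175) → cum 175
  km 9 (C, w=40) → cum 215
  km 10 (F, w=8) → cum 223
  km 11 (G, w=50) → cum 273  ≥ 254 → median here
  km 14 (D, w=35) → cum 308
  km 16 (E, w=100) → cum 408
  km 20 (B, w=100) → cum 508
Optimal location: km 11.

x = 11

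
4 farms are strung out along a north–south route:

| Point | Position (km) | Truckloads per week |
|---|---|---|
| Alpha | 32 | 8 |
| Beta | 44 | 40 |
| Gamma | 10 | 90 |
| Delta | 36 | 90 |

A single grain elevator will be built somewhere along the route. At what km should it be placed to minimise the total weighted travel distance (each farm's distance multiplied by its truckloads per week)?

For a sum of weighted absolute distances on a line, the optimum is the weighted median (not the mean). Total weight W = 228; half-weight = 114.
Sort by position and accumulate weight:
  km 10 (Gamma, w=90) → cum 90
  km 32 (Alpha, w=8) → cum 98
  km 36 (Delta, w=90) → cum 188  ≥ 114 → median here
  km 44 (Beta, w=40) → cum 228
Optimal location: km 36.

x = 36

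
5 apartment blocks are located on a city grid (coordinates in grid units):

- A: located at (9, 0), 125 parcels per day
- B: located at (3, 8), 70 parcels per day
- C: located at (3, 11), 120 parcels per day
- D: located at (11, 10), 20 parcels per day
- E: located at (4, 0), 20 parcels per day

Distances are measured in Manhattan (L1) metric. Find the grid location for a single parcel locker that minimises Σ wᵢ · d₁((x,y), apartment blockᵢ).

Manhattan distance separates: Σwᵢ(|x−xᵢ|+|y−yᵢ|) = Σwᵢ|x−xᵢ| + Σwᵢ|y−yᵢ|, so x and y are optimised independently as 1-D weighted medians.
Total weight W = 355; half = 177.5.
x-coordinate, sorted with cumulative weight:
  x=3 (B, w=70) cum 70
  x=3 (C, w=120) cum 190  ← median
  x=4 (E, w=20) cum 210
  x=9 (A, w=125) cum 335
  x=11 (D, w=20) cum 355
⇒ x* = 3
y-coordinate, sorted with cumulative weight:
  y=0 (A, w=125) cum 125
  y=0 (E, w=20) cum 145
  y=8 (B, w=70) cum 215  ← median
  y=10 (D, w=20) cum 235
  y=11 (C, w=120) cum 355
⇒ y* = 8

(3, 8)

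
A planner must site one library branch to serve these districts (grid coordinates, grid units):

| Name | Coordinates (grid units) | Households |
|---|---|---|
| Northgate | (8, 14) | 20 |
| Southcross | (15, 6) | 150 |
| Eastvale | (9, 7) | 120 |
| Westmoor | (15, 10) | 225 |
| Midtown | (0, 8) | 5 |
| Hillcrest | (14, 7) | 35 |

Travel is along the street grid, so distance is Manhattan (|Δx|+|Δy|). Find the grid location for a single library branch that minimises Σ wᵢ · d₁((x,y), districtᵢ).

(15, 7)

Manhattan distance separates: Σwᵢ(|x−xᵢ|+|y−yᵢ|) = Σwᵢ|x−xᵢ| + Σwᵢ|y−yᵢ|, so x and y are optimised independently as 1-D weighted medians.
Total weight W = 555; half = 277.5.
x-coordinate, sorted with cumulative weight:
  x=0 (Midtown, w=5) cum 5
  x=8 (Northgate, w=20) cum 25
  x=9 (Eastvale, w=120) cum 145
  x=14 (Hillcrest, w=35) cum 180
  x=15 (Southcross, w=150) cum 330  ← median
  x=15 (Westmoor, w=225) cum 555
⇒ x* = 15
y-coordinate, sorted with cumulative weight:
  y=6 (Southcross, w=150) cum 150
  y=7 (Eastvale, w=120) cum 270
  y=7 (Hillcrest, w=35) cum 305  ← median
  y=8 (Midtown, w=5) cum 310
  y=10 (Westmoor, w=225) cum 535
  y=14 (Northgate, w=20) cum 555
⇒ y* = 7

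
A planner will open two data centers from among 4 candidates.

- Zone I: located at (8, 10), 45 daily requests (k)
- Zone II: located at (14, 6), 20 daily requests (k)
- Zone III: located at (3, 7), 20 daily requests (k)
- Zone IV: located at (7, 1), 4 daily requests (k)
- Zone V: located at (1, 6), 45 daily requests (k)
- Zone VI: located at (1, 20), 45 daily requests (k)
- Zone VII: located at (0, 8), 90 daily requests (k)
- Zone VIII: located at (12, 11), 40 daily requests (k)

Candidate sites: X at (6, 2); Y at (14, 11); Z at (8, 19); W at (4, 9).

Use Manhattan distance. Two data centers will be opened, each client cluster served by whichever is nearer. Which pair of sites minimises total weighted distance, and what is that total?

{Y, W}, total 1859

Evaluate every pair (each demand assigned to the nearer of the two):
  {Y, W}: total = 1859
  {Z, W}: total = 2069
  {X, W}: total = 2283
  {X, Y}: total = 3138
  {X, Z}: total = 3138
  {Y, Z}: total = 3563
Best pair: {Y, W} with total 1859.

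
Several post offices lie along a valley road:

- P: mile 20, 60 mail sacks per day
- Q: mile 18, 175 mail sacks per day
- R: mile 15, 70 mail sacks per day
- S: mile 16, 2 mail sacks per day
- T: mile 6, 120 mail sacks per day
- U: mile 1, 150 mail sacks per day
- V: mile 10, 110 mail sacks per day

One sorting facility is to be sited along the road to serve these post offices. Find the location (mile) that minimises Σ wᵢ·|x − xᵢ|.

For a sum of weighted absolute distances on a line, the optimum is the weighted median (not the mean). Total weight W = 687; half-weight = 343.5.
Sort by position and accumulate weight:
  mile 1 (U, w=150) → cum 150
  mile 6 (T, w=120) → cum 270
  mile 10 (V, w=110) → cum 380  ≥ 343.5 → median here
  mile 15 (R, w=70) → cum 450
  mile 16 (S, w=2) → cum 452
  mile 18 (Q, w=175) → cum 627
  mile 20 (P, w=60) → cum 687
Optimal location: mile 10.

x = 10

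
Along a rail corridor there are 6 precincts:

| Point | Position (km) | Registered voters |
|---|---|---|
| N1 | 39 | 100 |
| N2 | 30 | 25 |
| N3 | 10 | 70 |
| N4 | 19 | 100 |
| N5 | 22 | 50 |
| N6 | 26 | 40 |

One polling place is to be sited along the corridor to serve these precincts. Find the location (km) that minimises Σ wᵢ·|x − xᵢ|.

For a sum of weighted absolute distances on a line, the optimum is the weighted median (not the mean). Total weight W = 385; half-weight = 192.5.
Sort by position and accumulate weight:
  km 10 (N3, w=70) → cum 70
  km 19 (N4, w=100) → cum 170
  km 22 (N5, w=50) → cum 220  ≥ 192.5 → median here
  km 26 (N6, w=40) → cum 260
  km 30 (N2, w=25) → cum 285
  km 39 (N1, w=100) → cum 385
Optimal location: km 22.

x = 22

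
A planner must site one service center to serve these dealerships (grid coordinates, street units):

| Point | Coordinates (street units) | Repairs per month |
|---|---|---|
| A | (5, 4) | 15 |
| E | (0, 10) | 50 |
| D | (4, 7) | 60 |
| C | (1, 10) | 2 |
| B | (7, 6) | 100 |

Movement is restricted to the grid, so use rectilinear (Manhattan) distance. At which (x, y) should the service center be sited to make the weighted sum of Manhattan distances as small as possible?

Manhattan distance separates: Σwᵢ(|x−xᵢ|+|y−yᵢ|) = Σwᵢ|x−xᵢ| + Σwᵢ|y−yᵢ|, so x and y are optimised independently as 1-D weighted medians.
Total weight W = 227; half = 113.5.
x-coordinate, sorted with cumulative weight:
  x=0 (E, w=50) cum 50
  x=1 (C, w=2) cum 52
  x=4 (D, w=60) cum 112
  x=5 (A, w=15) cum 127  ← median
  x=7 (B, w=100) cum 227
⇒ x* = 5
y-coordinate, sorted with cumulative weight:
  y=4 (A, w=15) cum 15
  y=6 (B, w=100) cum 115  ← median
  y=7 (D, w=60) cum 175
  y=10 (E, w=50) cum 225
  y=10 (C, w=2) cum 227
⇒ y* = 6

(5, 6)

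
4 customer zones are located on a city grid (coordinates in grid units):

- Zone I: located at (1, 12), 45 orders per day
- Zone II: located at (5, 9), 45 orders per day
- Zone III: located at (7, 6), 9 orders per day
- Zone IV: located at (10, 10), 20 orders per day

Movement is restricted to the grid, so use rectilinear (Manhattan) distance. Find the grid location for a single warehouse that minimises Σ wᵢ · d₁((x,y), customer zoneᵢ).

Manhattan distance separates: Σwᵢ(|x−xᵢ|+|y−yᵢ|) = Σwᵢ|x−xᵢ| + Σwᵢ|y−yᵢ|, so x and y are optimised independently as 1-D weighted medians.
Total weight W = 119; half = 59.5.
x-coordinate, sorted with cumulative weight:
  x=1 (Zone I, w=45) cum 45
  x=5 (Zone II, w=45) cum 90  ← median
  x=7 (Zone III, w=9) cum 99
  x=10 (Zone IV, w=20) cum 119
⇒ x* = 5
y-coordinate, sorted with cumulative weight:
  y=6 (Zone III, w=9) cum 9
  y=9 (Zone II, w=45) cum 54
  y=10 (Zone IV, w=20) cum 74  ← median
  y=12 (Zone I, w=45) cum 119
⇒ y* = 10

(5, 10)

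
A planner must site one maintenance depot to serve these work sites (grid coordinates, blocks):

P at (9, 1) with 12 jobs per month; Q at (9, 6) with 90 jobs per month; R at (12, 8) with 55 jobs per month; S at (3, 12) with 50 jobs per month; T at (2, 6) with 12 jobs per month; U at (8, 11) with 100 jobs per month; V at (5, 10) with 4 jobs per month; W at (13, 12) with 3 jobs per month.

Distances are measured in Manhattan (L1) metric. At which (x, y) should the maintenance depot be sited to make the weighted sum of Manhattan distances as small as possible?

Manhattan distance separates: Σwᵢ(|x−xᵢ|+|y−yᵢ|) = Σwᵢ|x−xᵢ| + Σwᵢ|y−yᵢ|, so x and y are optimised independently as 1-D weighted medians.
Total weight W = 326; half = 163.
x-coordinate, sorted with cumulative weight:
  x=2 (T, w=12) cum 12
  x=3 (S, w=50) cum 62
  x=5 (V, w=4) cum 66
  x=8 (U, w=100) cum 166  ← median
  x=9 (P, w=12) cum 178
  x=9 (Q, w=90) cum 268
  x=12 (R, w=55) cum 323
  x=13 (W, w=3) cum 326
⇒ x* = 8
y-coordinate, sorted with cumulative weight:
  y=1 (P, w=12) cum 12
  y=6 (Q, w=90) cum 102
  y=6 (T, w=12) cum 114
  y=8 (R, w=55) cum 169  ← median
  y=10 (V, w=4) cum 173
  y=11 (U, w=100) cum 273
  y=12 (S, w=50) cum 323
  y=12 (W, w=3) cum 326
⇒ y* = 8

(8, 8)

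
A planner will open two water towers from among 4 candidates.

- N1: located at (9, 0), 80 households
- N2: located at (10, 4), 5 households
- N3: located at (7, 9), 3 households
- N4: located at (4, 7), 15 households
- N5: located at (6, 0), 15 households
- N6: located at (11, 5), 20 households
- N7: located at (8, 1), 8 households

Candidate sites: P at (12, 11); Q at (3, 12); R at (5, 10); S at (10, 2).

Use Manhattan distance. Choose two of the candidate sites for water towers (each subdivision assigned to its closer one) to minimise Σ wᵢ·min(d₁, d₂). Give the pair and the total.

Evaluate every pair (each demand assigned to the nearer of the two):
  {R, S}: total = 513
  {Q, S}: total = 555
  {P, S}: total = 630
  {P, R}: total = 1635
  {Q, R}: total = 1725
  {P, Q}: total = 1753
Best pair: {R, S} with total 513.

{R, S}, total 513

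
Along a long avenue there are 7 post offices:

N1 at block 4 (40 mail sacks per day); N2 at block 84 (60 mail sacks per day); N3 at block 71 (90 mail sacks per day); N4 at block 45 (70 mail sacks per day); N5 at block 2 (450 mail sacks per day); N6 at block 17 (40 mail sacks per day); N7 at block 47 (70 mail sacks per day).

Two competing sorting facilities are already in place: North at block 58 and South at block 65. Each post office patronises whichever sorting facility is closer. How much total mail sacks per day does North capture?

670

The indifferent point is the midpoint (58+65)/2 = 61.5; post offices left of it (closer to North at 58) go to North, those right go to South.
  N5 at 2 (w=450) → North
  N1 at 4 (w=40) → North
  N6 at 17 (w=40) → North
  N4 at 45 (w=70) → North
  N7 at 47 (w=70) → North
  N3 at 71 (w=90) → South
  N2 at 84 (w=60) → South
North captures 670; South captures 150.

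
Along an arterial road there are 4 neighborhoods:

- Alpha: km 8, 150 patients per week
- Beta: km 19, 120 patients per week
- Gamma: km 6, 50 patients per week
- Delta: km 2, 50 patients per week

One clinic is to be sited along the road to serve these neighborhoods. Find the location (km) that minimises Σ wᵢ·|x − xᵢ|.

x = 8

For a sum of weighted absolute distances on a line, the optimum is the weighted median (not the mean). Total weight W = 370; half-weight = 185.
Sort by position and accumulate weight:
  km 2 (Delta, w=50) → cum 50
  km 6 (Gamma, w=50) → cum 100
  km 8 (Alpha, w=150) → cum 250  ≥ 185 → median here
  km 19 (Beta, w=120) → cum 370
Optimal location: km 8.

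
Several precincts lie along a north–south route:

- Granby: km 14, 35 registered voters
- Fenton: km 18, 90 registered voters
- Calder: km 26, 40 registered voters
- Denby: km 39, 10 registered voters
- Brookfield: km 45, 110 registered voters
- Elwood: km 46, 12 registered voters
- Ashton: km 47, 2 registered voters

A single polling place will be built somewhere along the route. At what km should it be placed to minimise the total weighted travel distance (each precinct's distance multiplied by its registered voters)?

For a sum of weighted absolute distances on a line, the optimum is the weighted median (not the mean). Total weight W = 299; half-weight = 149.5.
Sort by position and accumulate weight:
  km 14 (Granby, w=35) → cum 35
  km 18 (Fenton, w=90) → cum 125
  km 26 (Calder, w=40) → cum 165  ≥ 149.5 → median here
  km 39 (Denby, w=10) → cum 175
  km 45 (Brookfield, w=110) → cum 285
  km 46 (Elwood, w=12) → cum 297
  km 47 (Ashton, w=2) → cum 299
Optimal location: km 26.

x = 26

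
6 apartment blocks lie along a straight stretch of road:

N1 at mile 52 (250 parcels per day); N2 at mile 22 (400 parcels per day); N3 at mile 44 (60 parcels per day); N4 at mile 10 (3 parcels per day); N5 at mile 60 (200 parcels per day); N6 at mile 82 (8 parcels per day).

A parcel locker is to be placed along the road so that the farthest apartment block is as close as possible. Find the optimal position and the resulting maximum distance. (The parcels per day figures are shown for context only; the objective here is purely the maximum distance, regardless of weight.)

location 46, max distance 36

The 1-center on a line is the midpoint of the two extreme points: leftmost at 10, rightmost at 82.
Optimal location = (10 + 82)/2 = 46; maximum distance = (82 − 10)/2 = 36.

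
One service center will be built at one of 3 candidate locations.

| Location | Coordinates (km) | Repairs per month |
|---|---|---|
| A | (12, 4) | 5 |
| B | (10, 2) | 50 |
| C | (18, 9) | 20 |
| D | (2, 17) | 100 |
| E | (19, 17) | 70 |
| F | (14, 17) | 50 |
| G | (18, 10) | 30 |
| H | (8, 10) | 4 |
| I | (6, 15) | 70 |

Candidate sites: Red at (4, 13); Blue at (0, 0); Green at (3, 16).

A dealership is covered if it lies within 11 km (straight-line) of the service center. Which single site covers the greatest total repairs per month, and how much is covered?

Red, covering 224

Coverage radius r = 11 km; a point is covered iff (Δx)²+(Δy)² ≤ 11² = 121.
  Red (4, 13): covers {D, F, H, I} → 224
  Blue (0, 0): covers {B} → 50
  Green (3, 16): covers {D, H, I} → 174
Maximum coverage at Red: 224 repairs per month.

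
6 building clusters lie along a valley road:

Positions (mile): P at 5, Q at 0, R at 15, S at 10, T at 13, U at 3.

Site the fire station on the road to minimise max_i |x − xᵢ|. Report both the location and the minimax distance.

location 7.5, max distance 7.5

The 1-center on a line is the midpoint of the two extreme points: leftmost at 0, rightmost at 15.
Optimal location = (0 + 15)/2 = 7.5; maximum distance = (15 − 0)/2 = 7.5.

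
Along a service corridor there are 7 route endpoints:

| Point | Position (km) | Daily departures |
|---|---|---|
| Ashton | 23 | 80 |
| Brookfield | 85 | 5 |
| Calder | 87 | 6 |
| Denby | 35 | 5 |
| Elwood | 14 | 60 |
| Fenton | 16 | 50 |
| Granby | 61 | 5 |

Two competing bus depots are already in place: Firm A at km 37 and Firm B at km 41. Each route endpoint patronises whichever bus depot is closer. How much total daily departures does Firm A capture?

The indifferent point is the midpoint (37+41)/2 = 39; route endpoints left of it (closer to Firm A at 37) go to Firm A, those right go to Firm B.
  Elwood at 14 (w=60) → Firm A
  Fenton at 16 (w=50) → Firm A
  Ashton at 23 (w=80) → Firm A
  Denby at 35 (w=5) → Firm A
  Granby at 61 (w=5) → Firm B
  Brookfield at 85 (w=5) → Firm B
  Calder at 87 (w=6) → Firm B
Firm A captures 195; Firm B captures 16.

195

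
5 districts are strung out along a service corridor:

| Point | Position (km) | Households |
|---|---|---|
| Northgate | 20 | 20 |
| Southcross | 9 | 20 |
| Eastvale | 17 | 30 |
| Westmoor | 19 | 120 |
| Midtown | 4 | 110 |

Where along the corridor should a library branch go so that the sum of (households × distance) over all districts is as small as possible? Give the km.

For a sum of weighted absolute distances on a line, the optimum is the weighted median (not the mean). Total weight W = 300; half-weight = 150.
Sort by position and accumulate weight:
  km 4 (Midtown, w=110) → cum 110
  km 9 (Southcross, w=20) → cum 130
  km 17 (Eastvale, w=30) → cum 160  ≥ 150 → median here
  km 19 (Westmoor, w=120) → cum 280
  km 20 (Northgate, w=20) → cum 300
Optimal location: km 17.

x = 17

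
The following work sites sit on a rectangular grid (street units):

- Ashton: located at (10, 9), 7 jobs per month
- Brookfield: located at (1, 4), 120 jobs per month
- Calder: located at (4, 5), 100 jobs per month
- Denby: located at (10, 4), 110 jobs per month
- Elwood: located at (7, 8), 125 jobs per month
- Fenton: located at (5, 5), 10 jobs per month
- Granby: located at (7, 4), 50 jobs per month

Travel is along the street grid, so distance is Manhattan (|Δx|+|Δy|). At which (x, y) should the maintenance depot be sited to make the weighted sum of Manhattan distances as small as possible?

(7, 4)

Manhattan distance separates: Σwᵢ(|x−xᵢ|+|y−yᵢ|) = Σwᵢ|x−xᵢ| + Σwᵢ|y−yᵢ|, so x and y are optimised independently as 1-D weighted medians.
Total weight W = 522; half = 261.
x-coordinate, sorted with cumulative weight:
  x=1 (Brookfield, w=120) cum 120
  x=4 (Calder, w=100) cum 220
  x=5 (Fenton, w=10) cum 230
  x=7 (Elwood, w=125) cum 355  ← median
  x=7 (Granby, w=50) cum 405
  x=10 (Ashton, w=7) cum 412
  x=10 (Denby, w=110) cum 522
⇒ x* = 7
y-coordinate, sorted with cumulative weight:
  y=4 (Brookfield, w=120) cum 120
  y=4 (Denby, w=110) cum 230
  y=4 (Granby, w=50) cum 280  ← median
  y=5 (Calder, w=100) cum 380
  y=5 (Fenton, w=10) cum 390
  y=8 (Elwood, w=125) cum 515
  y=9 (Ashton, w=7) cum 522
⇒ y* = 4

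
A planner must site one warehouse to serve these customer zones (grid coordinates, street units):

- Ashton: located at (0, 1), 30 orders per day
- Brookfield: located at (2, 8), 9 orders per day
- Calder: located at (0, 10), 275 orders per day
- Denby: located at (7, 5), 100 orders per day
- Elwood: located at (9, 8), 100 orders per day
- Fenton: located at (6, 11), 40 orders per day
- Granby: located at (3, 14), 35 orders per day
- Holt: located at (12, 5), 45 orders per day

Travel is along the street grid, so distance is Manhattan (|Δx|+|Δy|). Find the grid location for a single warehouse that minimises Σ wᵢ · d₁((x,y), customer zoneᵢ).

Manhattan distance separates: Σwᵢ(|x−xᵢ|+|y−yᵢ|) = Σwᵢ|x−xᵢ| + Σwᵢ|y−yᵢ|, so x and y are optimised independently as 1-D weighted medians.
Total weight W = 634; half = 317.
x-coordinate, sorted with cumulative weight:
  x=0 (Ashton, w=30) cum 30
  x=0 (Calder, w=275) cum 305
  x=2 (Brookfield, w=9) cum 314
  x=3 (Granby, w=35) cum 349  ← median
  x=6 (Fenton, w=40) cum 389
  x=7 (Denby, w=100) cum 489
  x=9 (Elwood, w=100) cum 589
  x=12 (Holt, w=45) cum 634
⇒ x* = 3
y-coordinate, sorted with cumulative weight:
  y=1 (Ashton, w=30) cum 30
  y=5 (Denby, w=100) cum 130
  y=5 (Holt, w=45) cum 175
  y=8 (Brookfield, w=9) cum 184
  y=8 (Elwood, w=100) cum 284
  y=10 (Calder, w=275) cum 559  ← median
  y=11 (Fenton, w=40) cum 599
  y=14 (Granby, w=35) cum 634
⇒ y* = 10

(3, 10)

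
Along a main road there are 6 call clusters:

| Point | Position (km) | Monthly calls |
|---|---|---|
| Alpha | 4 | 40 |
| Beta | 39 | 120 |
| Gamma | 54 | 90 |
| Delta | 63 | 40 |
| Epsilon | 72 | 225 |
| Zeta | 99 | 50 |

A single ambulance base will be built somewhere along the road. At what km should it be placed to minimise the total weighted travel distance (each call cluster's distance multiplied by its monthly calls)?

For a sum of weighted absolute distances on a line, the optimum is the weighted median (not the mean). Total weight W = 565; half-weight = 282.5.
Sort by position and accumulate weight:
  km 4 (Alpha, w=40) → cum 40
  km 39 (Beta, w=120) → cum 160
  km 54 (Gamma, w=90) → cum 250
  km 63 (Delta, w=40) → cum 290  ≥ 282.5 → median here
  km 72 (Epsilon, w=225) → cum 515
  km 99 (Zeta, w=50) → cum 565
Optimal location: km 63.

x = 63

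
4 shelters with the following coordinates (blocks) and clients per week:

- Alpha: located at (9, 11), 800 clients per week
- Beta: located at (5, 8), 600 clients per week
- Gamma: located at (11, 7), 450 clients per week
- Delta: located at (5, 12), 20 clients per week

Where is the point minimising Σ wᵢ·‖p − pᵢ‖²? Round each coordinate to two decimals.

(8.16, 9.09)

The minimiser of Σwᵢ‖p−pᵢ‖² is the weighted centroid p* = (Σwᵢpᵢ)/(Σwᵢ).
Σwᵢ = 1870.
Σwᵢxᵢ = 800·9 + 600·5 + 450·11 + 20·5 = 15250.
Σwᵢyᵢ = 800·11 + 600·8 + 450·7 + 20·12 = 16990.
x* = 15250/1870 = 8.16, y* = 16990/1870 = 9.09.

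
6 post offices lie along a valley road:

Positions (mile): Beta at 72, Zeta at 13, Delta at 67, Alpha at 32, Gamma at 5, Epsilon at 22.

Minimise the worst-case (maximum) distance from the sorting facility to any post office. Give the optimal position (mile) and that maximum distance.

location 38.5, max distance 33.5

The 1-center on a line is the midpoint of the two extreme points: leftmost at 5, rightmost at 72.
Optimal location = (5 + 72)/2 = 38.5; maximum distance = (72 − 5)/2 = 33.5.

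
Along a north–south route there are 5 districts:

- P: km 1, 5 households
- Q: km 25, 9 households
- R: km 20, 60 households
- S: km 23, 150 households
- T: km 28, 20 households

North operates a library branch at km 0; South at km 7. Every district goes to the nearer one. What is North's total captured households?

The indifferent point is the midpoint (0+7)/2 = 3.5; districts left of it (closer to North at 0) go to North, those right go to South.
  P at 1 (w=5) → North
  R at 20 (w=60) → South
  S at 23 (w=150) → South
  Q at 25 (w=9) → South
  T at 28 (w=20) → South
North captures 5; South captures 239.

5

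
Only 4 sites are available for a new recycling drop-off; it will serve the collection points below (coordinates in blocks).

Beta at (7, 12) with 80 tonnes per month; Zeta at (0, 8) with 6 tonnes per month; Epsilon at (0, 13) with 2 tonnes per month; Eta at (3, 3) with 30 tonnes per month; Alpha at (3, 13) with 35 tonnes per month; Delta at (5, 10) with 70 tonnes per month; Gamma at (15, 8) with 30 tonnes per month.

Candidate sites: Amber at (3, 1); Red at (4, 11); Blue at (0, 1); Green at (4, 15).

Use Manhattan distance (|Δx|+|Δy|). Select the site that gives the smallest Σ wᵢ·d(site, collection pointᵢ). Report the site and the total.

Red, total 1309 blocks

Total weighted distance at each candidate:
  Amber (3, 1): total = 3110
  Red (4, 11): total = 1309
  Blue (0, 1): total = 3821
  Green (4, 15): total = 2013
Minimum is at Red with total 1309 blocks.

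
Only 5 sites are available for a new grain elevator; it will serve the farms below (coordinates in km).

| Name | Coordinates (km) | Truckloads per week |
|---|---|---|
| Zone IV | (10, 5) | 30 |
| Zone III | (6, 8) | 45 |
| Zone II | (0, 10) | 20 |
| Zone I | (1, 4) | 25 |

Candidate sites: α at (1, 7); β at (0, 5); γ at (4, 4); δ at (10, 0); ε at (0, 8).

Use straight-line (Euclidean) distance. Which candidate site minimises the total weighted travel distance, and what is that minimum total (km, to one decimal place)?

Total weighted distance at each candidate:
  α (1, 7): total = 644.3
  β (0, 5): total = 737.2
  γ (4, 4): total = 603.0
  δ (10, 0): total = 1081.6
  ε (0, 8): total = 726.3
Minimum is at γ with total 603.0 km.

γ, total 603.0 km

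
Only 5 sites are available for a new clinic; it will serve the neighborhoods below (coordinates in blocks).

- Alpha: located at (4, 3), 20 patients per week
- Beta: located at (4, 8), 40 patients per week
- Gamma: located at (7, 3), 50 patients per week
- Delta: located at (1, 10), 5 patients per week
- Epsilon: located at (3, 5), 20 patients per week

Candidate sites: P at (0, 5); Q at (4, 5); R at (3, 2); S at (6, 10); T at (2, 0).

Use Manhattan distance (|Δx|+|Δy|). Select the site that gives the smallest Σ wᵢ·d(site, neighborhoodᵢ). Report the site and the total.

Q, total 470 blocks

Total weighted distance at each candidate:
  P (0, 5): total = 940
  Q (4, 5): total = 470
  R (3, 2): total = 680
  S (6, 10): total = 925
  T (2, 0): total = 1075
Minimum is at Q with total 470 blocks.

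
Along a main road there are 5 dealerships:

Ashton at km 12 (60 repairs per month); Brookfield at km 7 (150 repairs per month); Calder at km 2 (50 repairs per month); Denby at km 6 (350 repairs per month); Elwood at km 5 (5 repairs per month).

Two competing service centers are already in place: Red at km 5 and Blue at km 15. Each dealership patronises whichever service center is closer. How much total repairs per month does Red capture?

The indifferent point is the midpoint (5+15)/2 = 10; dealerships left of it (closer to Red at 5) go to Red, those right go to Blue.
  Calder at 2 (w=50) → Red
  Elwood at 5 (w=5) → Red
  Denby at 6 (w=350) → Red
  Brookfield at 7 (w=150) → Red
  Ashton at 12 (w=60) → Blue
Red captures 555; Blue captures 60.

555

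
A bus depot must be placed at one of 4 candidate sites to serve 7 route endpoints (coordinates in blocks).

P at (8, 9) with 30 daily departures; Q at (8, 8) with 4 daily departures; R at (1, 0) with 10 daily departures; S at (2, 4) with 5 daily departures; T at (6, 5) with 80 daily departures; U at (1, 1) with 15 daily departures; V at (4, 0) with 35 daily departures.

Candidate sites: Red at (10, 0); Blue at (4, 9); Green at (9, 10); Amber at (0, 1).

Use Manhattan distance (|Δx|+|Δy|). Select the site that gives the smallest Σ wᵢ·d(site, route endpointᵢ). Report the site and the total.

Blue, total 1255 blocks

Total weighted distance at each candidate:
  Red (10, 0): total = 1600
  Blue (4, 9): total = 1255
  Green (9, 10): total = 1737
  Amber (0, 1): total = 1575
Minimum is at Blue with total 1255 blocks.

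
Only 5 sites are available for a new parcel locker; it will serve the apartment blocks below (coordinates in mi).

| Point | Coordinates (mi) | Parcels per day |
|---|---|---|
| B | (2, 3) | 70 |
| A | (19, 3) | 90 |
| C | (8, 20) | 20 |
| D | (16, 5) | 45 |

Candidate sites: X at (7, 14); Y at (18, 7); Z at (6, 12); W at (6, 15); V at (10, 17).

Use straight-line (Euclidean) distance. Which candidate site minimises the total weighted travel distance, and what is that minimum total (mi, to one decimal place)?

Total weighted distance at each candidate:
  X (7, 14): total = 3005.3
  Y (18, 7): total = 1980.9
  Z (6, 12): total = 2826.7
  W (6, 15): total = 3221.8
  V (10, 17): total = 3302.5
Minimum is at Y with total 1980.9 mi.

Y, total 1980.9 mi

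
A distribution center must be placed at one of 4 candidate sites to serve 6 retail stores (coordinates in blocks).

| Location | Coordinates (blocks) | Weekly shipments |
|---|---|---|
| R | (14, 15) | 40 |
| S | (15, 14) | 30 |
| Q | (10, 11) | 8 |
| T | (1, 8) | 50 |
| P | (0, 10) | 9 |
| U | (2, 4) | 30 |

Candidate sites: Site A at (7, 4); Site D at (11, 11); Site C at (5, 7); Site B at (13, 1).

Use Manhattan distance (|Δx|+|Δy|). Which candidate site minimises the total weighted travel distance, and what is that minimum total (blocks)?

Site D, total 1736 blocks

Total weighted distance at each candidate:
  Site A (7, 4): total = 2107
  Site D (11, 11): total = 1736
  Site C (5, 7): total = 1764
  Site B (13, 1): total = 2722
Minimum is at Site D with total 1736 blocks.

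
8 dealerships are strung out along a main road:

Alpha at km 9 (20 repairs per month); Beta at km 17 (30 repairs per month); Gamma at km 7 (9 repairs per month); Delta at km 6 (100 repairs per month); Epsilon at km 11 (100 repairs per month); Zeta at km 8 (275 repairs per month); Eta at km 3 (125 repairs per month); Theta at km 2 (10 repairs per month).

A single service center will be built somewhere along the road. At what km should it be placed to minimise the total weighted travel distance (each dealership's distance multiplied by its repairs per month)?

For a sum of weighted absolute distances on a line, the optimum is the weighted median (not the mean). Total weight W = 669; half-weight = 334.5.
Sort by position and accumulate weight:
  km 2 (Theta, w=10) → cum 10
  km 3 (Eta, w=125) → cum 135
  km 6 (Delta, w=100) → cum 235
  km 7 (Gamma, w=9) → cum 244
  km 8 (Zeta, w=275) → cum 519  ≥ 334.5 → median here
  km 9 (Alpha, w=20) → cum 539
  km 11 (Epsilon, w=100) → cum 639
  km 17 (Beta, w=30) → cum 669
Optimal location: km 8.

x = 8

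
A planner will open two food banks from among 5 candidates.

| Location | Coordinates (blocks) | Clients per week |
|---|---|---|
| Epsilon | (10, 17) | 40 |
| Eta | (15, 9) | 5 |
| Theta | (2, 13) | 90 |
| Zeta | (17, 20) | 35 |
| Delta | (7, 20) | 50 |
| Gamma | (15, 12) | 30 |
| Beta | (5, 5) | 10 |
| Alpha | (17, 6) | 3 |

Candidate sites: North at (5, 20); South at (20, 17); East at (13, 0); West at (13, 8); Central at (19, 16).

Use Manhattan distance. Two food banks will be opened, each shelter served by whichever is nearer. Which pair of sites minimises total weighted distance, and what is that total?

{North, Central}, total 2011

Evaluate every pair (each demand assigned to the nearer of the two):
  {North, Central}: total = 2011
  {North, West}: total = 2063
  {North, South}: total = 2087
  {North, East}: total = 2375
  {South, West}: total = 3173
  {West, Central}: total = 3173
  {East, Central}: total = 3665
  {East, West}: total = 3703
  {South, Central}: total = 3791
  {South, East}: total = 3905
Best pair: {North, Central} with total 2011.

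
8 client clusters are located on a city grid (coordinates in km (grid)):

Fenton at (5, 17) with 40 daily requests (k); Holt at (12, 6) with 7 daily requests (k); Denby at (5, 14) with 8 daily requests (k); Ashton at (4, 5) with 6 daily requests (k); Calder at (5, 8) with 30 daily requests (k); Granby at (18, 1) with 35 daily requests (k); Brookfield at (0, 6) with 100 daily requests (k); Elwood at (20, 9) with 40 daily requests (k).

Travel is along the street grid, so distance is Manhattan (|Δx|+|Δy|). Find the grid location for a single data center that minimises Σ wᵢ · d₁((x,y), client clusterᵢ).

(5, 6)

Manhattan distance separates: Σwᵢ(|x−xᵢ|+|y−yᵢ|) = Σwᵢ|x−xᵢ| + Σwᵢ|y−yᵢ|, so x and y are optimised independently as 1-D weighted medians.
Total weight W = 266; half = 133.
x-coordinate, sorted with cumulative weight:
  x=0 (Brookfield, w=100) cum 100
  x=4 (Ashton, w=6) cum 106
  x=5 (Fenton, w=40) cum 146  ← median
  x=5 (Denby, w=8) cum 154
  x=5 (Calder, w=30) cum 184
  x=12 (Holt, w=7) cum 191
  x=18 (Granby, w=35) cum 226
  x=20 (Elwood, w=40) cum 266
⇒ x* = 5
y-coordinate, sorted with cumulative weight:
  y=1 (Granby, w=35) cum 35
  y=5 (Ashton, w=6) cum 41
  y=6 (Holt, w=7) cum 48
  y=6 (Brookfield, w=100) cum 148  ← median
  y=8 (Calder, w=30) cum 178
  y=9 (Elwood, w=40) cum 218
  y=14 (Denby, w=8) cum 226
  y=17 (Fenton, w=40) cum 266
⇒ y* = 6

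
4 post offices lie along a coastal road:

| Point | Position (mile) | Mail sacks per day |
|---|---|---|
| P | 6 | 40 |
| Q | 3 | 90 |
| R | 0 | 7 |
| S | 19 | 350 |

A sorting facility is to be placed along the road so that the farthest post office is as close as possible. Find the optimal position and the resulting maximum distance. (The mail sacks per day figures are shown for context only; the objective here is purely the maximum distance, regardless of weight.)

The 1-center on a line is the midpoint of the two extreme points: leftmost at 0, rightmost at 19.
Optimal location = (0 + 19)/2 = 9.5; maximum distance = (19 − 0)/2 = 9.5.

location 9.5, max distance 9.5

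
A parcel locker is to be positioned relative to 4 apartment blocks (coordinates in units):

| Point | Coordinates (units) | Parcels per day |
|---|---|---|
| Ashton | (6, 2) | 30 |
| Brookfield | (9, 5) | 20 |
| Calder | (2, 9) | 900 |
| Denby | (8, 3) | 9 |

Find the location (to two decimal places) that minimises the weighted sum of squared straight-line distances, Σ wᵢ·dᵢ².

(2.33, 8.64)

The minimiser of Σwᵢ‖p−pᵢ‖² is the weighted centroid p* = (Σwᵢpᵢ)/(Σwᵢ).
Σwᵢ = 959.
Σwᵢxᵢ = 30·6 + 20·9 + 900·2 + 9·8 = 2232.
Σwᵢyᵢ = 30·2 + 20·5 + 900·9 + 9·3 = 8287.
x* = 2232/959 = 2.33, y* = 8287/959 = 8.64.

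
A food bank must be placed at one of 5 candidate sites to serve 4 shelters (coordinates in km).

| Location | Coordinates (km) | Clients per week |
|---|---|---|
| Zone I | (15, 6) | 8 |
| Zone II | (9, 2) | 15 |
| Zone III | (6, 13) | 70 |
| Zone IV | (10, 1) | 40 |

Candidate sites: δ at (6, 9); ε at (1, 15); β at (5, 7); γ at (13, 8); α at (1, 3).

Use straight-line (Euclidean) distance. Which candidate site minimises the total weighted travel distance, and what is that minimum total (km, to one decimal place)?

δ, total 827.9 km

Total weighted distance at each candidate:
  δ (6, 9): total = 827.9
  ε (1, 15): total = 1404.8
  β (5, 7): total = 914.6
  γ (13, 8): total = 1037.6
  α (1, 3): total = 1386.9
Minimum is at δ with total 827.9 km.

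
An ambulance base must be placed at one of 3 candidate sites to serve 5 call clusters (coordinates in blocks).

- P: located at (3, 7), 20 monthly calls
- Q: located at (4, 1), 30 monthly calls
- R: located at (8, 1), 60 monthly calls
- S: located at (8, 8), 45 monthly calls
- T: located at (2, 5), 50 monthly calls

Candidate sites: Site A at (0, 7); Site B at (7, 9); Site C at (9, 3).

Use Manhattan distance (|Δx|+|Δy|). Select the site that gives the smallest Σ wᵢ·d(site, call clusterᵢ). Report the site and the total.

Site C, total 1310 blocks

Total weighted distance at each candidate:
  Site A (0, 7): total = 1805
  Site B (7, 9): total = 1530
  Site C (9, 3): total = 1310
Minimum is at Site C with total 1310 blocks.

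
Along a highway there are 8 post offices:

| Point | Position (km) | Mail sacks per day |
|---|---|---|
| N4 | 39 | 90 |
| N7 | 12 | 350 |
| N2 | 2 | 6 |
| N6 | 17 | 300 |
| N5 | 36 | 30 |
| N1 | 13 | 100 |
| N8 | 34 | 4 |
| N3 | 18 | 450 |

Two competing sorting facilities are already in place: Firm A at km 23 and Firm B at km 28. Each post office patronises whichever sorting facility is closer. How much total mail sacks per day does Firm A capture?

The indifferent point is the midpoint (23+28)/2 = 25.5; post offices left of it (closer to Firm A at 23) go to Firm A, those right go to Firm B.
  N2 at 2 (w=6) → Firm A
  N7 at 12 (w=350) → Firm A
  N1 at 13 (w=100) → Firm A
  N6 at 17 (w=300) → Firm A
  N3 at 18 (w=450) → Firm A
  N8 at 34 (w=4) → Firm B
  N5 at 36 (w=30) → Firm B
  N4 at 39 (w=90) → Firm B
Firm A captures 1206; Firm B captures 124.

1206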